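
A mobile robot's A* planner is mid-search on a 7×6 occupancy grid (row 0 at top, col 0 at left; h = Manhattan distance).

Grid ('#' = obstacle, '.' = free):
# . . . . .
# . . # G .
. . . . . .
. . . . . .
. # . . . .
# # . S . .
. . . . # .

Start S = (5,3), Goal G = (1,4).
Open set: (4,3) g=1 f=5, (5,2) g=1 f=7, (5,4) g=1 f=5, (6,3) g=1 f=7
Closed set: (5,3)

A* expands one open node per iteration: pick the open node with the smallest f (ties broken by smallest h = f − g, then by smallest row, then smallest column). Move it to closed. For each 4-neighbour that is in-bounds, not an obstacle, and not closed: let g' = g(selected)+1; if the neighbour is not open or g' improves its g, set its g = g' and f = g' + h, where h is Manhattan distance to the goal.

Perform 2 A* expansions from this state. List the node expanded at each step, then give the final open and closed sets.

order=[(4,3) → (3,3)]; open=[(2,3) g=3 f=5, (3,2) g=3 f=7, (3,4) g=3 f=5, (4,2) g=2 f=7, (4,4) g=2 f=5, (5,2) g=1 f=7, (5,4) g=1 f=5, (6,3) g=1 f=7]; closed=[(3,3), (4,3), (5,3)]

step 1: expand (4,3) (f=5, h=4) → closed; open now [(3,3) g=2 f=5, (4,2) g=2 f=7, (4,4) g=2 f=5, (5,2) g=1 f=7, (5,4) g=1 f=5, (6,3) g=1 f=7]
step 2: expand (3,3) (f=5, h=3) → closed; open now [(2,3) g=3 f=5, (3,2) g=3 f=7, (3,4) g=3 f=5, (4,2) g=2 f=7, (4,4) g=2 f=5, (5,2) g=1 f=7, (5,4) g=1 f=5, (6,3) g=1 f=7]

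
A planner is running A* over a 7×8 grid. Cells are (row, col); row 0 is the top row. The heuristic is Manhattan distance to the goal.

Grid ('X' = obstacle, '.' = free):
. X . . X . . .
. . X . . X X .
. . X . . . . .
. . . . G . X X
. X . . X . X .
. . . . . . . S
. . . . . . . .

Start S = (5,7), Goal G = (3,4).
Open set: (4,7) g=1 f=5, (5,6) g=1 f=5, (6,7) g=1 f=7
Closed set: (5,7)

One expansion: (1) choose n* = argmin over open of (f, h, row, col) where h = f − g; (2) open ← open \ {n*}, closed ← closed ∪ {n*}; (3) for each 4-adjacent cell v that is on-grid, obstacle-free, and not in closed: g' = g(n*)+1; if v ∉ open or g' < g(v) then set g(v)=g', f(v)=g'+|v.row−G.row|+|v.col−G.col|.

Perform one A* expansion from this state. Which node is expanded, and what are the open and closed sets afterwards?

step 1: expand (4,7) (f=5, h=4) → closed; open now [(5,6) g=1 f=5, (6,7) g=1 f=7]

expanded=(4,7); open=[(5,6) g=1 f=5, (6,7) g=1 f=7]; closed=[(4,7), (5,7)]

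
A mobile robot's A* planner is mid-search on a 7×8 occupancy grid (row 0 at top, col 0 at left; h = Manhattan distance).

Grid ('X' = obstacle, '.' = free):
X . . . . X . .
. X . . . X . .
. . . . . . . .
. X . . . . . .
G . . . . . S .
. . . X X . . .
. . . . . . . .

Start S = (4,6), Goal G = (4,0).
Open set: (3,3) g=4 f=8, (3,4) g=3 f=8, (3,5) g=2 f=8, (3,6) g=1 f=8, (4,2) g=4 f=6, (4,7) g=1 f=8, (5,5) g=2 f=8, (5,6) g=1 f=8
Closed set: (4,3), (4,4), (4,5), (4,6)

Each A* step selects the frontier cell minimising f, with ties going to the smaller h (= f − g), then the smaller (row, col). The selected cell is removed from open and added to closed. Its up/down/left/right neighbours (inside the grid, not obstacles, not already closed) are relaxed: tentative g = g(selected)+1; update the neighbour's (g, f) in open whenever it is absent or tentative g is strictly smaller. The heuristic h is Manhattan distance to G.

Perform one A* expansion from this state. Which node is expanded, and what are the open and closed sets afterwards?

step 1: expand (4,2) (f=6, h=2) → closed; open now [(3,2) g=5 f=8, (3,3) g=4 f=8, (3,4) g=3 f=8, (3,5) g=2 f=8, (3,6) g=1 f=8, (4,1) g=5 f=6, (4,7) g=1 f=8, (5,2) g=5 f=8, (5,5) g=2 f=8, (5,6) g=1 f=8]

expanded=(4,2); open=[(3,2) g=5 f=8, (3,3) g=4 f=8, (3,4) g=3 f=8, (3,5) g=2 f=8, (3,6) g=1 f=8, (4,1) g=5 f=6, (4,7) g=1 f=8, (5,2) g=5 f=8, (5,5) g=2 f=8, (5,6) g=1 f=8]; closed=[(4,2), (4,3), (4,4), (4,5), (4,6)]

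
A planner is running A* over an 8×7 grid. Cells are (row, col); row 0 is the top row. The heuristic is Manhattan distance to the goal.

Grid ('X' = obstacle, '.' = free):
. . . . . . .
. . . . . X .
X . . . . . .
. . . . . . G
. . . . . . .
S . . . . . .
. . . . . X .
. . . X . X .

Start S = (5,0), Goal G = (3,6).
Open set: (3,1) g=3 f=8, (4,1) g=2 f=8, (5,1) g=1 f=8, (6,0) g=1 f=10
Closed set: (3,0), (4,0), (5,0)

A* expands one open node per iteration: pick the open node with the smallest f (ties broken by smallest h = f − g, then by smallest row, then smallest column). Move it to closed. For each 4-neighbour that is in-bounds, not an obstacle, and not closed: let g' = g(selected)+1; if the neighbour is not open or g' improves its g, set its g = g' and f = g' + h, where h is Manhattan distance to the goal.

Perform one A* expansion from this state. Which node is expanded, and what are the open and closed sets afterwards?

expanded=(3,1); open=[(2,1) g=4 f=10, (3,2) g=4 f=8, (4,1) g=2 f=8, (5,1) g=1 f=8, (6,0) g=1 f=10]; closed=[(3,0), (3,1), (4,0), (5,0)]

step 1: expand (3,1) (f=8, h=5) → closed; open now [(2,1) g=4 f=10, (3,2) g=4 f=8, (4,1) g=2 f=8, (5,1) g=1 f=8, (6,0) g=1 f=10]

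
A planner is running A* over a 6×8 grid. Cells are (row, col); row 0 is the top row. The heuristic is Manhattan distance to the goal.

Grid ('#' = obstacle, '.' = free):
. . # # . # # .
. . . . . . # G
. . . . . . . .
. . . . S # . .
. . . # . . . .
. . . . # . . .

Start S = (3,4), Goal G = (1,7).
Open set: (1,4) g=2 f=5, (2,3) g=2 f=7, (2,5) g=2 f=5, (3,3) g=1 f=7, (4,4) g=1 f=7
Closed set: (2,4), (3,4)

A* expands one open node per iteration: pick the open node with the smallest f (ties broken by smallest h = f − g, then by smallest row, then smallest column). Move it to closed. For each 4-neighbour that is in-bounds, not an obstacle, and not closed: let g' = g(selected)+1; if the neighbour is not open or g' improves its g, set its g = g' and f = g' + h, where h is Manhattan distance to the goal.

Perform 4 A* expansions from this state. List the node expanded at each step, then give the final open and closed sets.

step 1: expand (1,4) (f=5, h=3) → closed; open now [(0,4) g=3 f=7, (1,3) g=3 f=7, (1,5) g=3 f=5, (2,3) g=2 f=7, (2,5) g=2 f=5, (3,3) g=1 f=7, (4,4) g=1 f=7]
step 2: expand (1,5) (f=5, h=2) → closed; open now [(0,4) g=3 f=7, (1,3) g=3 f=7, (2,3) g=2 f=7, (2,5) g=2 f=5, (3,3) g=1 f=7, (4,4) g=1 f=7]
step 3: expand (2,5) (f=5, h=3) → closed; open now [(0,4) g=3 f=7, (1,3) g=3 f=7, (2,3) g=2 f=7, (2,6) g=3 f=5, (3,3) g=1 f=7, (4,4) g=1 f=7]
step 4: expand (2,6) (f=5, h=2) → closed; open now [(0,4) g=3 f=7, (1,3) g=3 f=7, (2,3) g=2 f=7, (2,7) g=4 f=5, (3,3) g=1 f=7, (3,6) g=4 f=7, (4,4) g=1 f=7]

order=[(1,4) → (1,5) → (2,5) → (2,6)]; open=[(0,4) g=3 f=7, (1,3) g=3 f=7, (2,3) g=2 f=7, (2,7) g=4 f=5, (3,3) g=1 f=7, (3,6) g=4 f=7, (4,4) g=1 f=7]; closed=[(1,4), (1,5), (2,4), (2,5), (2,6), (3,4)]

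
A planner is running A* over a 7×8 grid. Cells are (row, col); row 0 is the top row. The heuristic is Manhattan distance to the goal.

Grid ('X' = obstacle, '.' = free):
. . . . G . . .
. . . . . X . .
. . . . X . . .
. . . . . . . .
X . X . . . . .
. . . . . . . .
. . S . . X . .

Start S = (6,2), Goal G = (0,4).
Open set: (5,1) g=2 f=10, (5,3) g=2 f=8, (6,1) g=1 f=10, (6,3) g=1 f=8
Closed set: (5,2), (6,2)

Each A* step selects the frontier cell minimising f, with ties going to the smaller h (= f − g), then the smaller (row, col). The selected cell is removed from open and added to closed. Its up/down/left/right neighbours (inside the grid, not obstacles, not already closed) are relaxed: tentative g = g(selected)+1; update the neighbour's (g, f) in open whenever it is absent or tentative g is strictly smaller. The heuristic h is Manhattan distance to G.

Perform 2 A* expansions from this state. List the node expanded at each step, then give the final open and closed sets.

step 1: expand (5,3) (f=8, h=6) → closed; open now [(4,3) g=3 f=8, (5,1) g=2 f=10, (5,4) g=3 f=8, (6,1) g=1 f=10, (6,3) g=1 f=8]
step 2: expand (4,3) (f=8, h=5) → closed; open now [(3,3) g=4 f=8, (4,4) g=4 f=8, (5,1) g=2 f=10, (5,4) g=3 f=8, (6,1) g=1 f=10, (6,3) g=1 f=8]

order=[(5,3) → (4,3)]; open=[(3,3) g=4 f=8, (4,4) g=4 f=8, (5,1) g=2 f=10, (5,4) g=3 f=8, (6,1) g=1 f=10, (6,3) g=1 f=8]; closed=[(4,3), (5,2), (5,3), (6,2)]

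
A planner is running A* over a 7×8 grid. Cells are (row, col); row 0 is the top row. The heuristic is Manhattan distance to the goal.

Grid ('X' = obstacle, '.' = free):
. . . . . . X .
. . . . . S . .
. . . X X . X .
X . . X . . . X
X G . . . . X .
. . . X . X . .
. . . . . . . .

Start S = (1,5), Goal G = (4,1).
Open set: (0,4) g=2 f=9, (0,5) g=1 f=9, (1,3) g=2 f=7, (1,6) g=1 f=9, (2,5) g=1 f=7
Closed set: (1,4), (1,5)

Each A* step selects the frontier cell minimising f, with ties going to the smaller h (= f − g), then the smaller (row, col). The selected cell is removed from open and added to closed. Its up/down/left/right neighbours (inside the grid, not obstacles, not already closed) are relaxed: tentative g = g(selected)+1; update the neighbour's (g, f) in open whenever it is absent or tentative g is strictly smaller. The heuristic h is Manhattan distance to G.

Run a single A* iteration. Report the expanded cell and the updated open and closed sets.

step 1: expand (1,3) (f=7, h=5) → closed; open now [(0,3) g=3 f=9, (0,4) g=2 f=9, (0,5) g=1 f=9, (1,2) g=3 f=7, (1,6) g=1 f=9, (2,5) g=1 f=7]

expanded=(1,3); open=[(0,3) g=3 f=9, (0,4) g=2 f=9, (0,5) g=1 f=9, (1,2) g=3 f=7, (1,6) g=1 f=9, (2,5) g=1 f=7]; closed=[(1,3), (1,4), (1,5)]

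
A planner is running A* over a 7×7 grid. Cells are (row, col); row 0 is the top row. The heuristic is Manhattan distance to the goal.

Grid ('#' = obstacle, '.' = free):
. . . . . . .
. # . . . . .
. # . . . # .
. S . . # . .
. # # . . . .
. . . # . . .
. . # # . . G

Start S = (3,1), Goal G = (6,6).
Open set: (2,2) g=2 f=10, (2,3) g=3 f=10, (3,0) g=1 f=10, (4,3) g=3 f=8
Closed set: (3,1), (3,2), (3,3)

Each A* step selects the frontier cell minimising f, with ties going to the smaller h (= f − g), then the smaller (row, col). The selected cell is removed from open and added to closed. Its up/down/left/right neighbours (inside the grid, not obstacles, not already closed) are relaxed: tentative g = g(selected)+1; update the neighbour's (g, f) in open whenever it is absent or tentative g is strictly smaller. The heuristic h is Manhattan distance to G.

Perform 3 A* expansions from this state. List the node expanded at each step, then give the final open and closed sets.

step 1: expand (4,3) (f=8, h=5) → closed; open now [(2,2) g=2 f=10, (2,3) g=3 f=10, (3,0) g=1 f=10, (4,4) g=4 f=8]
step 2: expand (4,4) (f=8, h=4) → closed; open now [(2,2) g=2 f=10, (2,3) g=3 f=10, (3,0) g=1 f=10, (4,5) g=5 f=8, (5,4) g=5 f=8]
step 3: expand (4,5) (f=8, h=3) → closed; open now [(2,2) g=2 f=10, (2,3) g=3 f=10, (3,0) g=1 f=10, (3,5) g=6 f=10, (4,6) g=6 f=8, (5,4) g=5 f=8, (5,5) g=6 f=8]

order=[(4,3) → (4,4) → (4,5)]; open=[(2,2) g=2 f=10, (2,3) g=3 f=10, (3,0) g=1 f=10, (3,5) g=6 f=10, (4,6) g=6 f=8, (5,4) g=5 f=8, (5,5) g=6 f=8]; closed=[(3,1), (3,2), (3,3), (4,3), (4,4), (4,5)]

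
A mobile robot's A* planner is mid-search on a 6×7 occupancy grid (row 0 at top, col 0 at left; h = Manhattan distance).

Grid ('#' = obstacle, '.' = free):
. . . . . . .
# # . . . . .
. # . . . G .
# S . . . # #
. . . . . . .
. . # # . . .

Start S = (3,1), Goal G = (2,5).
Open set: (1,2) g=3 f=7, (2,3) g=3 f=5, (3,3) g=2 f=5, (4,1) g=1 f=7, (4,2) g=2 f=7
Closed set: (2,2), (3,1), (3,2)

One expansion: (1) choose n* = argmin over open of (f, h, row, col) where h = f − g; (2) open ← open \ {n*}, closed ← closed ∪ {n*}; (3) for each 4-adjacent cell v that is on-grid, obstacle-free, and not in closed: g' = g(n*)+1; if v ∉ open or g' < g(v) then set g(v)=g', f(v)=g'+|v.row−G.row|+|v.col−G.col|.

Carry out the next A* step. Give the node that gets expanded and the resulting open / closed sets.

expanded=(2,3); open=[(1,2) g=3 f=7, (1,3) g=4 f=7, (2,4) g=4 f=5, (3,3) g=2 f=5, (4,1) g=1 f=7, (4,2) g=2 f=7]; closed=[(2,2), (2,3), (3,1), (3,2)]

step 1: expand (2,3) (f=5, h=2) → closed; open now [(1,2) g=3 f=7, (1,3) g=4 f=7, (2,4) g=4 f=5, (3,3) g=2 f=5, (4,1) g=1 f=7, (4,2) g=2 f=7]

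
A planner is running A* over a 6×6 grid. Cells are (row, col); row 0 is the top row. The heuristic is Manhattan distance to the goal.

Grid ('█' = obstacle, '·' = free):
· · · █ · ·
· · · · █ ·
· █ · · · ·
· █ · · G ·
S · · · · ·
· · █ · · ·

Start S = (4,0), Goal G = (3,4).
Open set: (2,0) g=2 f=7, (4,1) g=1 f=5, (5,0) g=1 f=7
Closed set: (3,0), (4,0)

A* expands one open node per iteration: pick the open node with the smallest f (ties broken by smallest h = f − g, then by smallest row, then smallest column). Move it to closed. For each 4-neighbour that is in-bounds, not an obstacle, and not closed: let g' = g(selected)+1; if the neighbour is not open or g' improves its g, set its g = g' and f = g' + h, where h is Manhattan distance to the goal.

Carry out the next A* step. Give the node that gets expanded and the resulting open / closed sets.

step 1: expand (4,1) (f=5, h=4) → closed; open now [(2,0) g=2 f=7, (4,2) g=2 f=5, (5,0) g=1 f=7, (5,1) g=2 f=7]

expanded=(4,1); open=[(2,0) g=2 f=7, (4,2) g=2 f=5, (5,0) g=1 f=7, (5,1) g=2 f=7]; closed=[(3,0), (4,0), (4,1)]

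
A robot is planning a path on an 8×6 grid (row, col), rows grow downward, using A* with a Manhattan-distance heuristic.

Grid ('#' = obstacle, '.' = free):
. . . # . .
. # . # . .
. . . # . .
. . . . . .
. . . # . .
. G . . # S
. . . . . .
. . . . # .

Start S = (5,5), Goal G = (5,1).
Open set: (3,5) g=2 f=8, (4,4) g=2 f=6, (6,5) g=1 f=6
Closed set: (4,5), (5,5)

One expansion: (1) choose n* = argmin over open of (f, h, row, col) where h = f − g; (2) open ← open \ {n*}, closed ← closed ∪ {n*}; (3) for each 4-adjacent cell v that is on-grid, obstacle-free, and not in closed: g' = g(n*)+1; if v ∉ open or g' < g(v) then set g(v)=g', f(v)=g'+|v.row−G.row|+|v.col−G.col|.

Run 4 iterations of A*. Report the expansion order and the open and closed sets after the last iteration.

step 1: expand (4,4) (f=6, h=4) → closed; open now [(3,4) g=3 f=8, (3,5) g=2 f=8, (6,5) g=1 f=6]
step 2: expand (6,5) (f=6, h=5) → closed; open now [(3,4) g=3 f=8, (3,5) g=2 f=8, (6,4) g=2 f=6, (7,5) g=2 f=8]
step 3: expand (6,4) (f=6, h=4) → closed; open now [(3,4) g=3 f=8, (3,5) g=2 f=8, (6,3) g=3 f=6, (7,5) g=2 f=8]
step 4: expand (6,3) (f=6, h=3) → closed; open now [(3,4) g=3 f=8, (3,5) g=2 f=8, (5,3) g=4 f=6, (6,2) g=4 f=6, (7,3) g=4 f=8, (7,5) g=2 f=8]

order=[(4,4) → (6,5) → (6,4) → (6,3)]; open=[(3,4) g=3 f=8, (3,5) g=2 f=8, (5,3) g=4 f=6, (6,2) g=4 f=6, (7,3) g=4 f=8, (7,5) g=2 f=8]; closed=[(4,4), (4,5), (5,5), (6,3), (6,4), (6,5)]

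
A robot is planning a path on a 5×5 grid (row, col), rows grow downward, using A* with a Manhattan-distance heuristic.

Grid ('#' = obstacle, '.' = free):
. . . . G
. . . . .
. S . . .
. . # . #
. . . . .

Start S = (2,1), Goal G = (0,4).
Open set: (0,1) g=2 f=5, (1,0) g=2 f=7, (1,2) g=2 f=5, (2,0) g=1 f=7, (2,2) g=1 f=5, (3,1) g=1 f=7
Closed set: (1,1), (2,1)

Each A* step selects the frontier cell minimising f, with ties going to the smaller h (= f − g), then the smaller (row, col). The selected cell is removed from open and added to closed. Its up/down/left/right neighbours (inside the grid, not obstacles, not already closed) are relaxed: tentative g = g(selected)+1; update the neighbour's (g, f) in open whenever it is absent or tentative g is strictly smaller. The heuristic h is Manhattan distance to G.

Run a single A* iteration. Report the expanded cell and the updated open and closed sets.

expanded=(0,1); open=[(0,0) g=3 f=7, (0,2) g=3 f=5, (1,0) g=2 f=7, (1,2) g=2 f=5, (2,0) g=1 f=7, (2,2) g=1 f=5, (3,1) g=1 f=7]; closed=[(0,1), (1,1), (2,1)]

step 1: expand (0,1) (f=5, h=3) → closed; open now [(0,0) g=3 f=7, (0,2) g=3 f=5, (1,0) g=2 f=7, (1,2) g=2 f=5, (2,0) g=1 f=7, (2,2) g=1 f=5, (3,1) g=1 f=7]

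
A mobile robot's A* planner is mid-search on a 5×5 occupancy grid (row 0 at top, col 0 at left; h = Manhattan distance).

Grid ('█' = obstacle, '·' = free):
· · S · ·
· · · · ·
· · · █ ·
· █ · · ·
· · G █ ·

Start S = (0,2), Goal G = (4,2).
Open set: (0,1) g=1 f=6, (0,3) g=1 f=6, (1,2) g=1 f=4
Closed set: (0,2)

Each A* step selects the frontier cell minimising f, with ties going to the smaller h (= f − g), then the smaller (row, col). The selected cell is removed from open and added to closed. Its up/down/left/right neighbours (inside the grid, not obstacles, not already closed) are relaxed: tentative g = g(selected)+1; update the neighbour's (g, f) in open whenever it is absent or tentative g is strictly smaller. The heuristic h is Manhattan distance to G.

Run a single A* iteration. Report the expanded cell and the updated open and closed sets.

expanded=(1,2); open=[(0,1) g=1 f=6, (0,3) g=1 f=6, (1,1) g=2 f=6, (1,3) g=2 f=6, (2,2) g=2 f=4]; closed=[(0,2), (1,2)]

step 1: expand (1,2) (f=4, h=3) → closed; open now [(0,1) g=1 f=6, (0,3) g=1 f=6, (1,1) g=2 f=6, (1,3) g=2 f=6, (2,2) g=2 f=4]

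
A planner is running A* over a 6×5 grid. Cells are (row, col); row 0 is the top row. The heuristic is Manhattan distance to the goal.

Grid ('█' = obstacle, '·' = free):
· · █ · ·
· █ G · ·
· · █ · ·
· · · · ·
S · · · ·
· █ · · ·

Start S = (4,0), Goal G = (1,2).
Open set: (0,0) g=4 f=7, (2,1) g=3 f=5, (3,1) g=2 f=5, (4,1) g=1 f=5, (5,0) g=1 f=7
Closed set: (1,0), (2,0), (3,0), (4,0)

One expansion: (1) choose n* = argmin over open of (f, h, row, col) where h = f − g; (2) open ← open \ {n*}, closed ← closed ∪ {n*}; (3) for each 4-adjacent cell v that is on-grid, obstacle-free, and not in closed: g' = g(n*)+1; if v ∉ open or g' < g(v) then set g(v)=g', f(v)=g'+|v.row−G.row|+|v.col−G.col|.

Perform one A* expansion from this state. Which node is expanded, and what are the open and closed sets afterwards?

step 1: expand (2,1) (f=5, h=2) → closed; open now [(0,0) g=4 f=7, (3,1) g=2 f=5, (4,1) g=1 f=5, (5,0) g=1 f=7]

expanded=(2,1); open=[(0,0) g=4 f=7, (3,1) g=2 f=5, (4,1) g=1 f=5, (5,0) g=1 f=7]; closed=[(1,0), (2,0), (2,1), (3,0), (4,0)]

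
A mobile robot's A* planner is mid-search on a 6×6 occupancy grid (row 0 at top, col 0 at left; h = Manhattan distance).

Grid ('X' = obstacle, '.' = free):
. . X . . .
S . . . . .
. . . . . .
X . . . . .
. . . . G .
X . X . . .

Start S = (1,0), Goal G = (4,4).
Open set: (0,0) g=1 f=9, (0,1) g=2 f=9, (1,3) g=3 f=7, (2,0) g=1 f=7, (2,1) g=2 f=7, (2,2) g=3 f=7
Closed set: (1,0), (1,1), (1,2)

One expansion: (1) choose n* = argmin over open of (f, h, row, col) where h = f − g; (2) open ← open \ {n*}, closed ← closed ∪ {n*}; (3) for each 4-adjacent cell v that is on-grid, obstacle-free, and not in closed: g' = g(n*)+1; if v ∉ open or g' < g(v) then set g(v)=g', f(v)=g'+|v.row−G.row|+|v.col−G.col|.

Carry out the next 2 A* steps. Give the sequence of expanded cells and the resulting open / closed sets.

order=[(1,3) → (1,4)]; open=[(0,0) g=1 f=9, (0,1) g=2 f=9, (0,3) g=4 f=9, (0,4) g=5 f=9, (1,5) g=5 f=9, (2,0) g=1 f=7, (2,1) g=2 f=7, (2,2) g=3 f=7, (2,3) g=4 f=7, (2,4) g=5 f=7]; closed=[(1,0), (1,1), (1,2), (1,3), (1,4)]

step 1: expand (1,3) (f=7, h=4) → closed; open now [(0,0) g=1 f=9, (0,1) g=2 f=9, (0,3) g=4 f=9, (1,4) g=4 f=7, (2,0) g=1 f=7, (2,1) g=2 f=7, (2,2) g=3 f=7, (2,3) g=4 f=7]
step 2: expand (1,4) (f=7, h=3) → closed; open now [(0,0) g=1 f=9, (0,1) g=2 f=9, (0,3) g=4 f=9, (0,4) g=5 f=9, (1,5) g=5 f=9, (2,0) g=1 f=7, (2,1) g=2 f=7, (2,2) g=3 f=7, (2,3) g=4 f=7, (2,4) g=5 f=7]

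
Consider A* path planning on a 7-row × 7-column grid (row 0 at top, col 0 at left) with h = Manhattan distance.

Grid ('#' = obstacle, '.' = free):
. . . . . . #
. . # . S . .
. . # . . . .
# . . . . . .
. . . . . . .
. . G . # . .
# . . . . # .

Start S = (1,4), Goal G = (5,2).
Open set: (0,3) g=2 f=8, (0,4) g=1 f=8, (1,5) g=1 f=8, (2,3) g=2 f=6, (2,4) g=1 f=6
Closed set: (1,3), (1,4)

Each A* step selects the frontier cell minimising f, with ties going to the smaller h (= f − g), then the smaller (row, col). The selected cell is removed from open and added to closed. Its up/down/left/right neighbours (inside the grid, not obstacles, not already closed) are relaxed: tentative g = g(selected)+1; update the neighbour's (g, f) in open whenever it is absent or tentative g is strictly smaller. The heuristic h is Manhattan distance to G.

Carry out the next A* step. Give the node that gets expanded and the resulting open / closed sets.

expanded=(2,3); open=[(0,3) g=2 f=8, (0,4) g=1 f=8, (1,5) g=1 f=8, (2,4) g=1 f=6, (3,3) g=3 f=6]; closed=[(1,3), (1,4), (2,3)]

step 1: expand (2,3) (f=6, h=4) → closed; open now [(0,3) g=2 f=8, (0,4) g=1 f=8, (1,5) g=1 f=8, (2,4) g=1 f=6, (3,3) g=3 f=6]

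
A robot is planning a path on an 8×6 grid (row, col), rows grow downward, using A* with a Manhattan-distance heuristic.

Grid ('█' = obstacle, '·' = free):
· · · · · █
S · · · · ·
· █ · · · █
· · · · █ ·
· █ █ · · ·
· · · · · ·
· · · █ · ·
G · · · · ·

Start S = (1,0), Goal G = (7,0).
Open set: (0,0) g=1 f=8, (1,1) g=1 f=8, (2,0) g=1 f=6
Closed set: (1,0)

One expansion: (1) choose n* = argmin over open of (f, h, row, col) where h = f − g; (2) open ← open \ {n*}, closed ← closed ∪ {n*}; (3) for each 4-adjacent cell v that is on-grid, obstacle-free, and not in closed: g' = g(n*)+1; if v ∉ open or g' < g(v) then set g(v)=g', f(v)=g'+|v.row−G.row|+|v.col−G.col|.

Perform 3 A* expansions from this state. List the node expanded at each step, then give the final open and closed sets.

step 1: expand (2,0) (f=6, h=5) → closed; open now [(0,0) g=1 f=8, (1,1) g=1 f=8, (3,0) g=2 f=6]
step 2: expand (3,0) (f=6, h=4) → closed; open now [(0,0) g=1 f=8, (1,1) g=1 f=8, (3,1) g=3 f=8, (4,0) g=3 f=6]
step 3: expand (4,0) (f=6, h=3) → closed; open now [(0,0) g=1 f=8, (1,1) g=1 f=8, (3,1) g=3 f=8, (5,0) g=4 f=6]

order=[(2,0) → (3,0) → (4,0)]; open=[(0,0) g=1 f=8, (1,1) g=1 f=8, (3,1) g=3 f=8, (5,0) g=4 f=6]; closed=[(1,0), (2,0), (3,0), (4,0)]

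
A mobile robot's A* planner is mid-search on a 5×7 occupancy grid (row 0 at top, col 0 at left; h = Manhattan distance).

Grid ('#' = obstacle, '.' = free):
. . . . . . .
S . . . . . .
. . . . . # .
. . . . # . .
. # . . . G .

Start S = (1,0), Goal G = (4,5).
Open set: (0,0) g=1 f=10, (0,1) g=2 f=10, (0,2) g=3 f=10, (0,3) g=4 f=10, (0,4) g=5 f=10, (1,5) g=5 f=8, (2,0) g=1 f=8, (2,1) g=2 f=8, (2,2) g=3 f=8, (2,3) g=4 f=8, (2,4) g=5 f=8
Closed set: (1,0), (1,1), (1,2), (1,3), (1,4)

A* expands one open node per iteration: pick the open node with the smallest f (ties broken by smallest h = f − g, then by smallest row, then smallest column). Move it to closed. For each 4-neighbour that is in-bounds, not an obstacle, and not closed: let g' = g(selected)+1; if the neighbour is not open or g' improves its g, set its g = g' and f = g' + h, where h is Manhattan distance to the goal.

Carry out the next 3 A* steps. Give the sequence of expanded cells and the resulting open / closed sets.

step 1: expand (1,5) (f=8, h=3) → closed; open now [(0,0) g=1 f=10, (0,1) g=2 f=10, (0,2) g=3 f=10, (0,3) g=4 f=10, (0,4) g=5 f=10, (0,5) g=6 f=10, (1,6) g=6 f=10, (2,0) g=1 f=8, (2,1) g=2 f=8, (2,2) g=3 f=8, (2,3) g=4 f=8, (2,4) g=5 f=8]
step 2: expand (2,4) (f=8, h=3) → closed; open now [(0,0) g=1 f=10, (0,1) g=2 f=10, (0,2) g=3 f=10, (0,3) g=4 f=10, (0,4) g=5 f=10, (0,5) g=6 f=10, (1,6) g=6 f=10, (2,0) g=1 f=8, (2,1) g=2 f=8, (2,2) g=3 f=8, (2,3) g=4 f=8]
step 3: expand (2,3) (f=8, h=4) → closed; open now [(0,0) g=1 f=10, (0,1) g=2 f=10, (0,2) g=3 f=10, (0,3) g=4 f=10, (0,4) g=5 f=10, (0,5) g=6 f=10, (1,6) g=6 f=10, (2,0) g=1 f=8, (2,1) g=2 f=8, (2,2) g=3 f=8, (3,3) g=5 f=8]

order=[(1,5) → (2,4) → (2,3)]; open=[(0,0) g=1 f=10, (0,1) g=2 f=10, (0,2) g=3 f=10, (0,3) g=4 f=10, (0,4) g=5 f=10, (0,5) g=6 f=10, (1,6) g=6 f=10, (2,0) g=1 f=8, (2,1) g=2 f=8, (2,2) g=3 f=8, (3,3) g=5 f=8]; closed=[(1,0), (1,1), (1,2), (1,3), (1,4), (1,5), (2,3), (2,4)]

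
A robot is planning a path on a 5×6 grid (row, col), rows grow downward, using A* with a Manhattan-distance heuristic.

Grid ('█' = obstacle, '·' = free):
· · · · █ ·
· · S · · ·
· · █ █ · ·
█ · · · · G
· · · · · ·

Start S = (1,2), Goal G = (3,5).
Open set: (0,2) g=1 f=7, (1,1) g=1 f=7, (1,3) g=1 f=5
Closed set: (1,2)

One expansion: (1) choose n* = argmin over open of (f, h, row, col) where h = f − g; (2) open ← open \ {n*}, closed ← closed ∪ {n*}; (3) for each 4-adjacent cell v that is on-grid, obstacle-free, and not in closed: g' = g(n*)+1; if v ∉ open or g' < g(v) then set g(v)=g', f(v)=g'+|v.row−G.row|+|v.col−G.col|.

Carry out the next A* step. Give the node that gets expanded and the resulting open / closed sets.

step 1: expand (1,3) (f=5, h=4) → closed; open now [(0,2) g=1 f=7, (0,3) g=2 f=7, (1,1) g=1 f=7, (1,4) g=2 f=5]

expanded=(1,3); open=[(0,2) g=1 f=7, (0,3) g=2 f=7, (1,1) g=1 f=7, (1,4) g=2 f=5]; closed=[(1,2), (1,3)]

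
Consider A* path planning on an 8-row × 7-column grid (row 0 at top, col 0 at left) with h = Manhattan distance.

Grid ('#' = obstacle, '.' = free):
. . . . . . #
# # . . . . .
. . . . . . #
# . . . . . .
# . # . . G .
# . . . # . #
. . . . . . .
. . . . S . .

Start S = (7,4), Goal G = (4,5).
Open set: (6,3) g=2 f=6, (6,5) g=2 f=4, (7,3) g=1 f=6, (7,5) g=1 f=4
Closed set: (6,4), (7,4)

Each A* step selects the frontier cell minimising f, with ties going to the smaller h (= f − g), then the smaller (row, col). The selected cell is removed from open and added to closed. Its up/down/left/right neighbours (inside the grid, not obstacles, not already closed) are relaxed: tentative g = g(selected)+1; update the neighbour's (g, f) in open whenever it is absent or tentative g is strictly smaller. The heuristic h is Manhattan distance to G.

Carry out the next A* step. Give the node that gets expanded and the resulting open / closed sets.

expanded=(6,5); open=[(5,5) g=3 f=4, (6,3) g=2 f=6, (6,6) g=3 f=6, (7,3) g=1 f=6, (7,5) g=1 f=4]; closed=[(6,4), (6,5), (7,4)]

step 1: expand (6,5) (f=4, h=2) → closed; open now [(5,5) g=3 f=4, (6,3) g=2 f=6, (6,6) g=3 f=6, (7,3) g=1 f=6, (7,5) g=1 f=4]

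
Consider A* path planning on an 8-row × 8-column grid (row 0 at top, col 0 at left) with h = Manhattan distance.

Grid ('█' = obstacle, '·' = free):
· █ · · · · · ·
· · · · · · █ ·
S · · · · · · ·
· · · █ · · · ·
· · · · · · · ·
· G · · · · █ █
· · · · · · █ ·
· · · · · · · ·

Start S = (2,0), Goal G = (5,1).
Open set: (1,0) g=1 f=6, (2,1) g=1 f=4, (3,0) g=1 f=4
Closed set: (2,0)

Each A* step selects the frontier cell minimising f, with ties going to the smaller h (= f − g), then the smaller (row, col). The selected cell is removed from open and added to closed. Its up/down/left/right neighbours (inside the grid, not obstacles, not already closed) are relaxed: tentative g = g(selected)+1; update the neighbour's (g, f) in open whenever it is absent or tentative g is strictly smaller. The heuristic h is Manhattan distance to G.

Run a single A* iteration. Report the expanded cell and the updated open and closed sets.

expanded=(2,1); open=[(1,0) g=1 f=6, (1,1) g=2 f=6, (2,2) g=2 f=6, (3,0) g=1 f=4, (3,1) g=2 f=4]; closed=[(2,0), (2,1)]

step 1: expand (2,1) (f=4, h=3) → closed; open now [(1,0) g=1 f=6, (1,1) g=2 f=6, (2,2) g=2 f=6, (3,0) g=1 f=4, (3,1) g=2 f=4]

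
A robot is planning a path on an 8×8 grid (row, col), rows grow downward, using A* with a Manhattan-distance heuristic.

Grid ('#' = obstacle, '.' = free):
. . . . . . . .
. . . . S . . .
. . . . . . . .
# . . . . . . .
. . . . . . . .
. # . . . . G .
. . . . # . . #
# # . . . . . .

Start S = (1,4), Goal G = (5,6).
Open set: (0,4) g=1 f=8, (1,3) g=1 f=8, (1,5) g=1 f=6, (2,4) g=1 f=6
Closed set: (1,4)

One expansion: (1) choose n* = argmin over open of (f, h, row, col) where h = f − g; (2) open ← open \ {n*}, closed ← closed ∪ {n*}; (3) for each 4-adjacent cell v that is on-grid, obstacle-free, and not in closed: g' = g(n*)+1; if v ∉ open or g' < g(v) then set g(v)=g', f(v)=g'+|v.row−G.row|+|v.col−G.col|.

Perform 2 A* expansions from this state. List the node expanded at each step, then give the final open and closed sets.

order=[(1,5) → (1,6)]; open=[(0,4) g=1 f=8, (0,5) g=2 f=8, (0,6) g=3 f=8, (1,3) g=1 f=8, (1,7) g=3 f=8, (2,4) g=1 f=6, (2,5) g=2 f=6, (2,6) g=3 f=6]; closed=[(1,4), (1,5), (1,6)]

step 1: expand (1,5) (f=6, h=5) → closed; open now [(0,4) g=1 f=8, (0,5) g=2 f=8, (1,3) g=1 f=8, (1,6) g=2 f=6, (2,4) g=1 f=6, (2,5) g=2 f=6]
step 2: expand (1,6) (f=6, h=4) → closed; open now [(0,4) g=1 f=8, (0,5) g=2 f=8, (0,6) g=3 f=8, (1,3) g=1 f=8, (1,7) g=3 f=8, (2,4) g=1 f=6, (2,5) g=2 f=6, (2,6) g=3 f=6]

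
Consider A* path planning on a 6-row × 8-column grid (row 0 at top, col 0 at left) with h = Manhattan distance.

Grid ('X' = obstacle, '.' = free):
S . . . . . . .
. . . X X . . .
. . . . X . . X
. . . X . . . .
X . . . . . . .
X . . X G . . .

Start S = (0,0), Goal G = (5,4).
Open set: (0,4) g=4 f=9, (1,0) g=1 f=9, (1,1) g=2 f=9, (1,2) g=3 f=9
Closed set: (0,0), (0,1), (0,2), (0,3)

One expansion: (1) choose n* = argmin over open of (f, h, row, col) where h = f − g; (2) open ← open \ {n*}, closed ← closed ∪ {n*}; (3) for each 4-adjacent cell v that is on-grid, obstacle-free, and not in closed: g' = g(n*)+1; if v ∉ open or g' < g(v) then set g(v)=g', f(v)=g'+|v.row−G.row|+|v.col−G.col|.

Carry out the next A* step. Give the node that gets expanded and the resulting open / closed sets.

expanded=(0,4); open=[(0,5) g=5 f=11, (1,0) g=1 f=9, (1,1) g=2 f=9, (1,2) g=3 f=9]; closed=[(0,0), (0,1), (0,2), (0,3), (0,4)]

step 1: expand (0,4) (f=9, h=5) → closed; open now [(0,5) g=5 f=11, (1,0) g=1 f=9, (1,1) g=2 f=9, (1,2) g=3 f=9]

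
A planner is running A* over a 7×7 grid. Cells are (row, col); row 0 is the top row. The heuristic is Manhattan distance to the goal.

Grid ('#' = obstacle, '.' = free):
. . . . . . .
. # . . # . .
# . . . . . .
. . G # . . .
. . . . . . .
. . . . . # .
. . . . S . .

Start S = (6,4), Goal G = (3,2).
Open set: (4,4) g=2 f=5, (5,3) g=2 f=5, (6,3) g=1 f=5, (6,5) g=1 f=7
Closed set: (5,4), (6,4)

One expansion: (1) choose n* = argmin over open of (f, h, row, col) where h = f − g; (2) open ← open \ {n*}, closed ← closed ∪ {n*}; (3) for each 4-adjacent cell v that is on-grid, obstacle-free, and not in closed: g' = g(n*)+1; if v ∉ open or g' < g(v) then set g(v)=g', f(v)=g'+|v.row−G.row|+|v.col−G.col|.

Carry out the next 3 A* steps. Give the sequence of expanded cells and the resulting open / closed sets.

step 1: expand (4,4) (f=5, h=3) → closed; open now [(3,4) g=3 f=5, (4,3) g=3 f=5, (4,5) g=3 f=7, (5,3) g=2 f=5, (6,3) g=1 f=5, (6,5) g=1 f=7]
step 2: expand (3,4) (f=5, h=2) → closed; open now [(2,4) g=4 f=7, (3,5) g=4 f=7, (4,3) g=3 f=5, (4,5) g=3 f=7, (5,3) g=2 f=5, (6,3) g=1 f=5, (6,5) g=1 f=7]
step 3: expand (4,3) (f=5, h=2) → closed; open now [(2,4) g=4 f=7, (3,5) g=4 f=7, (4,2) g=4 f=5, (4,5) g=3 f=7, (5,3) g=2 f=5, (6,3) g=1 f=5, (6,5) g=1 f=7]

order=[(4,4) → (3,4) → (4,3)]; open=[(2,4) g=4 f=7, (3,5) g=4 f=7, (4,2) g=4 f=5, (4,5) g=3 f=7, (5,3) g=2 f=5, (6,3) g=1 f=5, (6,5) g=1 f=7]; closed=[(3,4), (4,3), (4,4), (5,4), (6,4)]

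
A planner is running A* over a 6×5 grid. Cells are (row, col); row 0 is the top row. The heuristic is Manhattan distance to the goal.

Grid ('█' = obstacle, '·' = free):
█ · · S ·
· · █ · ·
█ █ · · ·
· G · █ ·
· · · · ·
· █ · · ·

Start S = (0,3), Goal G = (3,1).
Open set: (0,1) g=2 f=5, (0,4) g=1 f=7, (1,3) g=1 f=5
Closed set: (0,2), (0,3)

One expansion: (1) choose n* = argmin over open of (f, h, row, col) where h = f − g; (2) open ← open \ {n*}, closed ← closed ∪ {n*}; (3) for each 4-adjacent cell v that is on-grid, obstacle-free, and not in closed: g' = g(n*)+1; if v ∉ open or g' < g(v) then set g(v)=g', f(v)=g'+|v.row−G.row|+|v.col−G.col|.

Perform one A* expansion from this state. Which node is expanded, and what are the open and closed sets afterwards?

expanded=(0,1); open=[(0,4) g=1 f=7, (1,1) g=3 f=5, (1,3) g=1 f=5]; closed=[(0,1), (0,2), (0,3)]

step 1: expand (0,1) (f=5, h=3) → closed; open now [(0,4) g=1 f=7, (1,1) g=3 f=5, (1,3) g=1 f=5]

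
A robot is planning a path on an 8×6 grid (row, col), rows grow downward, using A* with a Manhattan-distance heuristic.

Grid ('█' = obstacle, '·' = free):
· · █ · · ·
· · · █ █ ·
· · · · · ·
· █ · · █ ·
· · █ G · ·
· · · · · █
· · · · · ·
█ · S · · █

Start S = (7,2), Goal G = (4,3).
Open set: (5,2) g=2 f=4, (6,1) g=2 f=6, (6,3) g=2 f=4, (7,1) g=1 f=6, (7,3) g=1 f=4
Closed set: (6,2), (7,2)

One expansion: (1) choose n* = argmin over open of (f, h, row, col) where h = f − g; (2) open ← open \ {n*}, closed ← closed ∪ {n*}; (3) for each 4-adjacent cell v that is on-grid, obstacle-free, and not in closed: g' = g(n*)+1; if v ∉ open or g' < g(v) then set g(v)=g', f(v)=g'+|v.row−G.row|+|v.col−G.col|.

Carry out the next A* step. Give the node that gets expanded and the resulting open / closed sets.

step 1: expand (5,2) (f=4, h=2) → closed; open now [(5,1) g=3 f=6, (5,3) g=3 f=4, (6,1) g=2 f=6, (6,3) g=2 f=4, (7,1) g=1 f=6, (7,3) g=1 f=4]

expanded=(5,2); open=[(5,1) g=3 f=6, (5,3) g=3 f=4, (6,1) g=2 f=6, (6,3) g=2 f=4, (7,1) g=1 f=6, (7,3) g=1 f=4]; closed=[(5,2), (6,2), (7,2)]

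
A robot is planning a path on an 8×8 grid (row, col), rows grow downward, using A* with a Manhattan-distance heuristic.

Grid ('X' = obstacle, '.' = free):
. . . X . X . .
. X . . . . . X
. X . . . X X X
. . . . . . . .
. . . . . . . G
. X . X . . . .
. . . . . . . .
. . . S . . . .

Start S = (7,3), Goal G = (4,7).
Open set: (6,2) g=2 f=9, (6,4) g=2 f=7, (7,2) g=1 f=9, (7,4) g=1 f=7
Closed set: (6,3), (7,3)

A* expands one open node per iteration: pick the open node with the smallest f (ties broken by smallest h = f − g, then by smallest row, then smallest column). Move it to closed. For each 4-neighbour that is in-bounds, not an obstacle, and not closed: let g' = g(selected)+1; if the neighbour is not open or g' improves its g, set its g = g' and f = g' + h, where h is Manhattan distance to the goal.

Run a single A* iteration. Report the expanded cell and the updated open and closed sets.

expanded=(6,4); open=[(5,4) g=3 f=7, (6,2) g=2 f=9, (6,5) g=3 f=7, (7,2) g=1 f=9, (7,4) g=1 f=7]; closed=[(6,3), (6,4), (7,3)]

step 1: expand (6,4) (f=7, h=5) → closed; open now [(5,4) g=3 f=7, (6,2) g=2 f=9, (6,5) g=3 f=7, (7,2) g=1 f=9, (7,4) g=1 f=7]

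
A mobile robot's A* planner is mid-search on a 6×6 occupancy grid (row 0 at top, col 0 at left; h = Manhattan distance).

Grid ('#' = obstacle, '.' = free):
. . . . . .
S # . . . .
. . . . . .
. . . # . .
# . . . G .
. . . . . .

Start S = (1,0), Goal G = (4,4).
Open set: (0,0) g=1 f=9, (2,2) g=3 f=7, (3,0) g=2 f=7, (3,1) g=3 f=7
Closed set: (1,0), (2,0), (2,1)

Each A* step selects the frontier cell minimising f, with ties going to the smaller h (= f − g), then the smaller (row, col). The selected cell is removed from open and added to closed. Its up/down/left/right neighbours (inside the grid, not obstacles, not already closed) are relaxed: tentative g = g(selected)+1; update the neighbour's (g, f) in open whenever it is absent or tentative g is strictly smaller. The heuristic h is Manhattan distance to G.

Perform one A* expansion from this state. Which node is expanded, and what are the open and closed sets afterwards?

step 1: expand (2,2) (f=7, h=4) → closed; open now [(0,0) g=1 f=9, (1,2) g=4 f=9, (2,3) g=4 f=7, (3,0) g=2 f=7, (3,1) g=3 f=7, (3,2) g=4 f=7]

expanded=(2,2); open=[(0,0) g=1 f=9, (1,2) g=4 f=9, (2,3) g=4 f=7, (3,0) g=2 f=7, (3,1) g=3 f=7, (3,2) g=4 f=7]; closed=[(1,0), (2,0), (2,1), (2,2)]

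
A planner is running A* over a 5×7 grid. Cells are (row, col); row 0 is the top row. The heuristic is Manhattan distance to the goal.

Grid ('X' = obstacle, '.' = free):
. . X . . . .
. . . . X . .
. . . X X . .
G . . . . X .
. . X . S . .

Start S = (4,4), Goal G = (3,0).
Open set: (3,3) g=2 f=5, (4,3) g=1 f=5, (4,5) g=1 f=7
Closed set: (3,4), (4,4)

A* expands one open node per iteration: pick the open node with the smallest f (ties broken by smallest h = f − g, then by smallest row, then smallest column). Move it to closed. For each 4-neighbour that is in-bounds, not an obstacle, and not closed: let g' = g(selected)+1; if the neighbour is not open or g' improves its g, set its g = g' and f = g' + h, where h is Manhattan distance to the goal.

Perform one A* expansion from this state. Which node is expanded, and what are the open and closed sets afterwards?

step 1: expand (3,3) (f=5, h=3) → closed; open now [(3,2) g=3 f=5, (4,3) g=1 f=5, (4,5) g=1 f=7]

expanded=(3,3); open=[(3,2) g=3 f=5, (4,3) g=1 f=5, (4,5) g=1 f=7]; closed=[(3,3), (3,4), (4,4)]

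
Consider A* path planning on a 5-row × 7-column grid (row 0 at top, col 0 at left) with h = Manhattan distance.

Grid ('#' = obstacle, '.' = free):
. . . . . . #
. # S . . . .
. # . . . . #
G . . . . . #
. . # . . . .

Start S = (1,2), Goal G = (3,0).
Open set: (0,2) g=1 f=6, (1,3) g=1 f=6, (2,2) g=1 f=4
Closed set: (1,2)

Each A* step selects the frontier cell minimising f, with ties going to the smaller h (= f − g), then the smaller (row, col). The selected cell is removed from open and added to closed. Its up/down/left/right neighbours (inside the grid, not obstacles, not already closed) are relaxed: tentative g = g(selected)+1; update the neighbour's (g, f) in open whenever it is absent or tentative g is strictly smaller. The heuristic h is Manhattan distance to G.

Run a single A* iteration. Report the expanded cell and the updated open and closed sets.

expanded=(2,2); open=[(0,2) g=1 f=6, (1,3) g=1 f=6, (2,3) g=2 f=6, (3,2) g=2 f=4]; closed=[(1,2), (2,2)]

step 1: expand (2,2) (f=4, h=3) → closed; open now [(0,2) g=1 f=6, (1,3) g=1 f=6, (2,3) g=2 f=6, (3,2) g=2 f=4]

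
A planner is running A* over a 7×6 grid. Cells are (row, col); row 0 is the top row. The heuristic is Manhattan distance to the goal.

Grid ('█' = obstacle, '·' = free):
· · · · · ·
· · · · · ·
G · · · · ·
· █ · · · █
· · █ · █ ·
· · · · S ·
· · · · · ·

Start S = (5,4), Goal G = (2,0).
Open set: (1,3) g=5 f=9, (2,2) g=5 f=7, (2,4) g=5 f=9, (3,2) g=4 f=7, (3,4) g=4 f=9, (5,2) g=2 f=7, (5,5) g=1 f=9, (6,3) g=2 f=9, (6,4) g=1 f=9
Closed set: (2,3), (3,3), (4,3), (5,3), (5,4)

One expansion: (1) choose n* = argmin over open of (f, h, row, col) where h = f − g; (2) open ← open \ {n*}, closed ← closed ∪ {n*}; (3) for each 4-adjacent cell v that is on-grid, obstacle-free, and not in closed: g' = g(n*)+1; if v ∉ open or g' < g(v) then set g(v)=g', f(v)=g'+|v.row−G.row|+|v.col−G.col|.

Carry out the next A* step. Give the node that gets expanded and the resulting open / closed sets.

expanded=(2,2); open=[(1,2) g=6 f=9, (1,3) g=5 f=9, (2,1) g=6 f=7, (2,4) g=5 f=9, (3,2) g=4 f=7, (3,4) g=4 f=9, (5,2) g=2 f=7, (5,5) g=1 f=9, (6,3) g=2 f=9, (6,4) g=1 f=9]; closed=[(2,2), (2,3), (3,3), (4,3), (5,3), (5,4)]

step 1: expand (2,2) (f=7, h=2) → closed; open now [(1,2) g=6 f=9, (1,3) g=5 f=9, (2,1) g=6 f=7, (2,4) g=5 f=9, (3,2) g=4 f=7, (3,4) g=4 f=9, (5,2) g=2 f=7, (5,5) g=1 f=9, (6,3) g=2 f=9, (6,4) g=1 f=9]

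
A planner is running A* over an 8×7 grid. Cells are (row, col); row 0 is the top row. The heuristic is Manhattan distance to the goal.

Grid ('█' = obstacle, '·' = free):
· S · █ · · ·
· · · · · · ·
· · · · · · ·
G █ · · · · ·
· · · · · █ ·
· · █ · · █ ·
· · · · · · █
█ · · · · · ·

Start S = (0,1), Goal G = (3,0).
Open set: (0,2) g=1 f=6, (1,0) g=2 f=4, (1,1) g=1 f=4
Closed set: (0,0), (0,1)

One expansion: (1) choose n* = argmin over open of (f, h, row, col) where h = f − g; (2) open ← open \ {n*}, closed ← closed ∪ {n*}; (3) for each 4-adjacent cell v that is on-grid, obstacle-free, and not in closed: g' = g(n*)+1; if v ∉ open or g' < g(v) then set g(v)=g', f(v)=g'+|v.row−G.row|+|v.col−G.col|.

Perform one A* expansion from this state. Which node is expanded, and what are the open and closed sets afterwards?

expanded=(1,0); open=[(0,2) g=1 f=6, (1,1) g=1 f=4, (2,0) g=3 f=4]; closed=[(0,0), (0,1), (1,0)]

step 1: expand (1,0) (f=4, h=2) → closed; open now [(0,2) g=1 f=6, (1,1) g=1 f=4, (2,0) g=3 f=4]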